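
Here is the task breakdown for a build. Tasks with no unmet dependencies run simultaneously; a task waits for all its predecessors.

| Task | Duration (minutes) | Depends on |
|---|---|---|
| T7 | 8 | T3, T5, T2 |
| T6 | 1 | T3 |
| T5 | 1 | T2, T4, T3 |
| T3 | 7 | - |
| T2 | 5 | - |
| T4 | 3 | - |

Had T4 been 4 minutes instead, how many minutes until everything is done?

16

Actual critical path: T3→T5→T7 = 7+1+8 = 16 ⇒ 16 minutes.
T4 is off the critical path — its longest chain is 12 minutes, giving 4 of slack.
No other chain overtakes it, so the finish is 16 minutes.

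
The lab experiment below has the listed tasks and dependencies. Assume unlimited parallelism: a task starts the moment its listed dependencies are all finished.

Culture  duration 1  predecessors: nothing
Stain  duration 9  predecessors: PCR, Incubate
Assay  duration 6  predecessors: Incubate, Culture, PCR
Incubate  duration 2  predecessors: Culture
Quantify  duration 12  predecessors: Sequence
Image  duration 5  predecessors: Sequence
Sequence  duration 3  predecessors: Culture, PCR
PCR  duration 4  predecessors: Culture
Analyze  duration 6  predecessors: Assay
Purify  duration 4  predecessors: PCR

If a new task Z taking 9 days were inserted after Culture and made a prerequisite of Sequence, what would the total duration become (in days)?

Originally the schedule takes 20 days.
With Z inserted, Sequence now waits for max(Culture, PCR, Z).
New critical path: Culture→Z→Sequence→Quantify = 1+9+3+12 = 25 ⇒ 25 days.

25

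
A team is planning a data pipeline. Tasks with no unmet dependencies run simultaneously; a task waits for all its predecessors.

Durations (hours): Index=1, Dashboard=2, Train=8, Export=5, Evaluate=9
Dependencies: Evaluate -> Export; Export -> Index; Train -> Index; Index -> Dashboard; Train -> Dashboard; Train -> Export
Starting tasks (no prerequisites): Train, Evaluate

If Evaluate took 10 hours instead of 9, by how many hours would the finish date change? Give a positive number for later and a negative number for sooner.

1

Actual critical path: Evaluate→Export→Index→Dashboard = 9+5+1+2 = 17 ⇒ 17 hours.
Evaluate is on the critical path; changing it to 10 makes that path 18 hours.
The critical path is still Evaluate→Export→Index→Dashboard; finish is now 18 hours.
Change in finish: 18 − 17 = +1 hours.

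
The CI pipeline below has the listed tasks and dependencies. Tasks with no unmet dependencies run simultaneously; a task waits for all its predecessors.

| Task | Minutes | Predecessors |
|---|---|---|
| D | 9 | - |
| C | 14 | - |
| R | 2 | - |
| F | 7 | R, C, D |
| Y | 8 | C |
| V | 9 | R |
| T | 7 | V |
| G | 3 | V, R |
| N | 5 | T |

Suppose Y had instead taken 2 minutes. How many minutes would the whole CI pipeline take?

Critical path before the change: R→V→T→N = 2+9+7+5 = 23 giving 23 minutes.
The longest path through Y is only 22 minutes, so Y has float 1.
The critical path is still R→V→T→N; finish is now 23 minutes.

23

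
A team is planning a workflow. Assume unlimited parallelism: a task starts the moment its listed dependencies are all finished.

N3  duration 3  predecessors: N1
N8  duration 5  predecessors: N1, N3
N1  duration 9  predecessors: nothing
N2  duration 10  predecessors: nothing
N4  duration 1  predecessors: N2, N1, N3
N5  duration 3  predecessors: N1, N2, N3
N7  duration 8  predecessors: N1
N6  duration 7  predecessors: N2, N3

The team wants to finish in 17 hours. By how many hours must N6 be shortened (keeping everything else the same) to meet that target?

2

Current finish: 19 hours; target: 17.
N6 is on every critical path, so each hour cut from N6 cuts the finish by one (this holds down to a finish of 17).
Need 19 − 17 = 2 hours off N6 → N6 becomes 5 hours, finish becomes 17.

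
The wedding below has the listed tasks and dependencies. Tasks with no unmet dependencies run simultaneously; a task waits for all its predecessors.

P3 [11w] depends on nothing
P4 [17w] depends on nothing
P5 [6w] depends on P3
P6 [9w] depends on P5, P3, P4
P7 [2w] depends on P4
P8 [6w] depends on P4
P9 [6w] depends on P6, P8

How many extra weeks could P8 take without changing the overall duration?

3

The longest chain is P3→P5→P6→P9 = 11+6+9+6 = 32; overall finish 32 weeks.
The longest chain containing P8 totals 29 weeks.
Float = 32 − 29 = 3.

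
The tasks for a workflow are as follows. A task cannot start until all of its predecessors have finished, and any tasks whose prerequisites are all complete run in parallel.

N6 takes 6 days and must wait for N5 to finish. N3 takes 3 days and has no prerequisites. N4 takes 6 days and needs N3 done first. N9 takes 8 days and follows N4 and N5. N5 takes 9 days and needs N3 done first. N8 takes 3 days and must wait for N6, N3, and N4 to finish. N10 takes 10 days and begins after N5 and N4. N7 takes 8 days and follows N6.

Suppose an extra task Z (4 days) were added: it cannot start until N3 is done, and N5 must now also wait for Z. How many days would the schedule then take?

30

Originally the schedule takes 26 days.
With Z inserted, N5 now waits for max(N3, Z).
New critical path: N3→Z→N5→N6→N7 = 3+4+9+6+8 = 30 ⇒ 30 days.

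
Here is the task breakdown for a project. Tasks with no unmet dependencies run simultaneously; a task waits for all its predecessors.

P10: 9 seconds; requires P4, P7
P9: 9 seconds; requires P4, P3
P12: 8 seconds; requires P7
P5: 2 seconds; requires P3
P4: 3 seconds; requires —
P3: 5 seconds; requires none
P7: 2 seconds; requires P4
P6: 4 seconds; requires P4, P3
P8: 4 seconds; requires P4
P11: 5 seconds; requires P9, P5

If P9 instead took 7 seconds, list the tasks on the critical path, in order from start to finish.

P3, P9, P11

Baseline: P3→P9→P11 = 5+9+5 = 19 → 19 seconds.
P9 is on the critical path; changing it to 7 makes that path 17 seconds.
That remains the longest chain; total 17 seconds.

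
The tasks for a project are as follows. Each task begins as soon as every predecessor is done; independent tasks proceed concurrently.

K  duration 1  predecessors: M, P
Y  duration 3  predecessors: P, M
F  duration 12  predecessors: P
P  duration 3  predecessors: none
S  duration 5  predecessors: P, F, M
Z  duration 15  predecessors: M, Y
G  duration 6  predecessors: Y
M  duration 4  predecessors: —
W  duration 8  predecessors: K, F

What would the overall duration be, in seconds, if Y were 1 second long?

The binding path is P→F→W = 3+12+8 = 23; finish at 23 seconds.
The longest path through Y is only 22 seconds, so Y has float 1.
No other chain overtakes it, so the finish is 23 seconds.

23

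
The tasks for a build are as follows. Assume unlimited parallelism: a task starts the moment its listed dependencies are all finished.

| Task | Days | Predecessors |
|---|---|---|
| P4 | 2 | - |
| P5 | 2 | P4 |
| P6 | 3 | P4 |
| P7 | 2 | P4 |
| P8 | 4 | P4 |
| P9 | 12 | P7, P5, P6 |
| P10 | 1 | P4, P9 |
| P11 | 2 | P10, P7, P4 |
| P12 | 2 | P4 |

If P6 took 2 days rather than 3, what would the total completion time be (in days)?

19

The binding path is P4→P6→P9→P10→P11 = 2+3+12+1+2 = 20; finish at 20 days.
P6 lies on that path, so at 2 days the path becomes 19 days.
Now P4→P5→P9→P10→P11 = 2+2+12+1+2 = 19 is longest, so the finish becomes 19 days.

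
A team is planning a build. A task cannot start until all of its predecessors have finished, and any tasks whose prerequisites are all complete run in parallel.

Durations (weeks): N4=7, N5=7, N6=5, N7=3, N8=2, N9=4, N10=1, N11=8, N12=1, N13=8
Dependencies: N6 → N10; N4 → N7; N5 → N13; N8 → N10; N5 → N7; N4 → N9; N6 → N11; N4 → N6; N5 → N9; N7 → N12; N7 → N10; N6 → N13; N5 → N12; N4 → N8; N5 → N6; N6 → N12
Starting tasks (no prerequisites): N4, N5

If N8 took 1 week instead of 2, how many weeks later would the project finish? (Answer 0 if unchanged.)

Critical path before the change: N4→N6→N11 = 7+5+8 = 20 giving 20 weeks.
N8 is off the critical path — its longest chain is 10 weeks, giving 10 of slack.
No other chain overtakes it, so the finish is 20 weeks.
Change in finish: 20 − 20 = +0 weeks.

0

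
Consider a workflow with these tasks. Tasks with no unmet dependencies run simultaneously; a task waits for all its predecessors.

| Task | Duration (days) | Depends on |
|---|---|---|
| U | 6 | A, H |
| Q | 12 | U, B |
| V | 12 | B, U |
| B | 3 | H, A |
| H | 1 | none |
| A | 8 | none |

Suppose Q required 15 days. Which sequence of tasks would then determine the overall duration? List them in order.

A, U, Q

Baseline: A→U→Q = 8+6+12 = 26 → 26 days.
Since Q is critical, the +3 change carries straight to that chain (now 29 days).
No other chain overtakes it, so the finish is 29 days.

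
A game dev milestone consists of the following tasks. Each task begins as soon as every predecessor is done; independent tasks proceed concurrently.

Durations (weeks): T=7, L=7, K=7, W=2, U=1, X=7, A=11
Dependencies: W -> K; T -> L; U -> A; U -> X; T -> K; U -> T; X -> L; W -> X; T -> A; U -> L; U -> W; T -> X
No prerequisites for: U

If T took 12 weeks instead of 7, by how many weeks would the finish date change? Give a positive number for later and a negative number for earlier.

Baseline: U→T→X→L = 1+7+7+7 = 22 → 22 weeks.
Since T is critical, the +5 change carries straight to that chain (now 27 weeks).
That remains the longest chain; total 27 weeks.
Change in finish: 27 − 22 = +5 weeks.

5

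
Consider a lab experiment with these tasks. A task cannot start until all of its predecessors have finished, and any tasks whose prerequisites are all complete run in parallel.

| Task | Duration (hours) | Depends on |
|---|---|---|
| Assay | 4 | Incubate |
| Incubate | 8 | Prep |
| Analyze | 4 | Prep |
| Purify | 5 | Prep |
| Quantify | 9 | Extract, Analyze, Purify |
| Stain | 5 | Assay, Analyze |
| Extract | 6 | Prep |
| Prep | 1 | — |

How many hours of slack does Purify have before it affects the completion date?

3

Prep→Incubate→Assay→Stain = 1+8+4+5 = 18 sets the makespan at 18 hours.
The longest chain containing Purify totals 15 hours.
Float = 18 − 15 = 3.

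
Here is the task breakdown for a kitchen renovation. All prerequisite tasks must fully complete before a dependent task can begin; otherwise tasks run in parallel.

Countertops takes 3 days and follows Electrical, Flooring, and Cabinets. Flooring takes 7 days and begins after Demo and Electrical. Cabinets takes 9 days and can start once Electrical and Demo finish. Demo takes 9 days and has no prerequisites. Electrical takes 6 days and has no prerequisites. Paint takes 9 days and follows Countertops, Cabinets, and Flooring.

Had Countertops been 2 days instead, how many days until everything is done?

29

Critical path before the change: Demo→Cabinets→Countertops→Paint = 9+9+3+9 = 30 giving 30 days.
Countertops is on the critical path; changing it to 2 makes that path 29 days.
That remains the longest chain; total 29 days.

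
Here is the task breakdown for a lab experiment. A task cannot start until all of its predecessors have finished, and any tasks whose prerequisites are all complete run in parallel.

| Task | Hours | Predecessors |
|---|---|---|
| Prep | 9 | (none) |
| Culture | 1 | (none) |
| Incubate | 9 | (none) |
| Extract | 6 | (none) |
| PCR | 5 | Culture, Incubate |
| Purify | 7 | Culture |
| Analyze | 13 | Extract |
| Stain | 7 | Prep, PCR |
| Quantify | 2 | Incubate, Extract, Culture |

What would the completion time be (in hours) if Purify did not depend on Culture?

21

Original critical path: Incubate→PCR→Stain = 9+5+7 = 21 ⇒ 21 hours.
Without Culture→Purify, Purify's earliest start moves from 1 to 0.
The longest chain is now Incubate→PCR→Stain = 9+5+7 = 21, so the job takes 21 hours.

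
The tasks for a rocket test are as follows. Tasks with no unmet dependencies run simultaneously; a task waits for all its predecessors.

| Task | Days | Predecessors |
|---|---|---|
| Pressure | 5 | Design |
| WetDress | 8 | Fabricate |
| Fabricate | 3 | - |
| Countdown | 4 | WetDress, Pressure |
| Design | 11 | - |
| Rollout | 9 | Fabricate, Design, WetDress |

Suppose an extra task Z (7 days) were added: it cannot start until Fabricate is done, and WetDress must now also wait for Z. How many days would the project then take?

Originally the project takes 20 days.
With Z inserted, WetDress now waits for max(Fabricate, Z).
New critical path: Fabricate→Z→WetDress→Rollout = 3+7+8+9 = 27 ⇒ 27 days.

27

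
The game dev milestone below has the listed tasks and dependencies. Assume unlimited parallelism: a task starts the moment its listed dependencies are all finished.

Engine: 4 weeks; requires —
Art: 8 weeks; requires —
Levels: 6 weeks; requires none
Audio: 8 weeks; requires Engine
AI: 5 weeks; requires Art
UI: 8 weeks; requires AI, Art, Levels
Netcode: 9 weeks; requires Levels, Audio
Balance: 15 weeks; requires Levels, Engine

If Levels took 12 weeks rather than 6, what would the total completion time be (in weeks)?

27

Baseline: Levels→Balance = 6+15 = 21 → 21 weeks.
Since Levels is critical, the +6 change carries straight to that chain (now 27 weeks).
No other chain overtakes it, so the finish is 27 weeks.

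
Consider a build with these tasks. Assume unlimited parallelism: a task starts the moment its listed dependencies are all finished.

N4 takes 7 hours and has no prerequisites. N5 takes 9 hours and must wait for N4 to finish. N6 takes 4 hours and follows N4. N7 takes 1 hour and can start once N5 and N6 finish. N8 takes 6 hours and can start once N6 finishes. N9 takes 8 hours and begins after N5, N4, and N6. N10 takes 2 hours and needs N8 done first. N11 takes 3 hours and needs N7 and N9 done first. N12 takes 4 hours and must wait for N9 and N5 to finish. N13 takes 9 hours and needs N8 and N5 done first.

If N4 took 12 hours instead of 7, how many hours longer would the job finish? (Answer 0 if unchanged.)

5

As given, the longest chain is N4→N5→N9→N12 = 7+9+8+4 = 28, so the finish is 28 hours.
Since N4 is critical, the +5 change carries straight to that chain (now 33 hours).
No other chain overtakes it, so the finish is 33 hours.
Change in finish: 33 − 28 = +5 hours.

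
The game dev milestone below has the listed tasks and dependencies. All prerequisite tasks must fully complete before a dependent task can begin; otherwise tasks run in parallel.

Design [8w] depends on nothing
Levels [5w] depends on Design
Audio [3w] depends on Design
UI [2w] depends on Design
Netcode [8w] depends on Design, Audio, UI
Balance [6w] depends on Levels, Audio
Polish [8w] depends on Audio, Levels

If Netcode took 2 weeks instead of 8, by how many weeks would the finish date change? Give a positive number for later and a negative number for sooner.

The binding path is Design→Levels→Polish = 8+5+8 = 21; finish at 21 weeks.
Netcode has 2 weeks of float (longest path through it is 19).
That remains the longest chain; total 21 weeks.
Change in finish: 21 − 21 = +0 weeks.

0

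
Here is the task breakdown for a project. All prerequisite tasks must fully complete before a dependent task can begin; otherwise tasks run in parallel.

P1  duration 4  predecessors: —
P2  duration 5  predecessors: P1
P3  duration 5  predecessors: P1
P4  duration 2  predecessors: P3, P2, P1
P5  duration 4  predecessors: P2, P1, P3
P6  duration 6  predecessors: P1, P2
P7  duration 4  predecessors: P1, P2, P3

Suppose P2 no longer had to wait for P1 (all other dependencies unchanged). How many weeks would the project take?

Before: longest chain P1→P2→P6 = 4+5+6 = 15, finish 15.
Without P1→P2, P2's earliest start moves from 4 to 0.
New critical path: P1→P3→P5 = 4+5+4 = 13 ⇒ 13 weeks.

13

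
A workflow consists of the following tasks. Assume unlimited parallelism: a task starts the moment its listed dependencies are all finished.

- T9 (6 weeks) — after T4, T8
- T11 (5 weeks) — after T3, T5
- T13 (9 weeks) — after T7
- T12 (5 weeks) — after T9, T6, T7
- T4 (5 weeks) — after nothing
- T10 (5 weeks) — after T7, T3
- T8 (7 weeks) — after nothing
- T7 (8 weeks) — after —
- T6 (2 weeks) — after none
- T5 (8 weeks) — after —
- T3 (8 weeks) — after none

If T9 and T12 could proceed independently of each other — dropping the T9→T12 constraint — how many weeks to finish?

Original critical path: T8→T9→T12 = 7+6+5 = 18 ⇒ 18 weeks.
Without T9→T12, T12's earliest start moves from 13 to 8.
After: T7→T13 = 8+9 = 17 → 17 weeks.

17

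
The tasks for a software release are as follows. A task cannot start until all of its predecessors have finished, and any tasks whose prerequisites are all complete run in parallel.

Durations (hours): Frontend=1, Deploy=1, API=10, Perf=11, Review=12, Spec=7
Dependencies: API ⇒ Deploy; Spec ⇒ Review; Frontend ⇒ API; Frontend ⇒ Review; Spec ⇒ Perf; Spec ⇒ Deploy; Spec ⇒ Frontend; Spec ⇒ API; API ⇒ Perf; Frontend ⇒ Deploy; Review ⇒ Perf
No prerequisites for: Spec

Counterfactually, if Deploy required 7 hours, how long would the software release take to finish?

31

Critical path before the change: Spec→Frontend→Review→Perf = 7+1+12+11 = 31 giving 31 hours.
Deploy is off the critical path — its longest chain is 19 hours, giving 12 of slack.
The critical path is still Spec→Frontend→Review→Perf; finish is now 31 hours.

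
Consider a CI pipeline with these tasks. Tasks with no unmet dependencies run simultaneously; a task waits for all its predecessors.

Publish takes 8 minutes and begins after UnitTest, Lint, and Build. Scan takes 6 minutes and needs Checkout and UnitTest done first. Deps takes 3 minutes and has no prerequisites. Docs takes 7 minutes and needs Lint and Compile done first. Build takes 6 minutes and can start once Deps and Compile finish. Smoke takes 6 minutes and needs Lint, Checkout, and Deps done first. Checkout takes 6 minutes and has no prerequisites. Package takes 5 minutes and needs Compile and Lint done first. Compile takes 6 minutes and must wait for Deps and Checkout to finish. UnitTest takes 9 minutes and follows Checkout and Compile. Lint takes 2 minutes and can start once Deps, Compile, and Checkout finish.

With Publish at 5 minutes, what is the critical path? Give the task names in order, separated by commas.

Critical path before the change: Checkout→Compile→UnitTest→Publish = 6+6+9+8 = 29 giving 29 minutes.
Publish lies on that path, so at 5 minutes the path becomes 26 minutes.
The binding chain switches to Checkout→Compile→UnitTest→Scan = 6+6+9+6 = 27; finish 27 minutes.

Checkout, Compile, UnitTest, Scan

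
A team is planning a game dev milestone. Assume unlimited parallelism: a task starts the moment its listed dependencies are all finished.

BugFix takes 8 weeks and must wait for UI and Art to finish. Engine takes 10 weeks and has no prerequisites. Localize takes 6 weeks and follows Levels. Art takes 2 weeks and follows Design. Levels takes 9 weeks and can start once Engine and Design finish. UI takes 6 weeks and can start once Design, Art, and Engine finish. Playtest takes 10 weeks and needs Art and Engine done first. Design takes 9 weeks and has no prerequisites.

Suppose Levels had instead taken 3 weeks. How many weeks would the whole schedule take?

25

Baseline: Engine→Levels→Localize = 10+9+6 = 25 → 25 weeks.
Levels is on the critical path; changing it to 3 makes that path 19 weeks.
New critical path: Design→Art→UI→BugFix = 9+2+6+8 = 25 ⇒ 25 weeks.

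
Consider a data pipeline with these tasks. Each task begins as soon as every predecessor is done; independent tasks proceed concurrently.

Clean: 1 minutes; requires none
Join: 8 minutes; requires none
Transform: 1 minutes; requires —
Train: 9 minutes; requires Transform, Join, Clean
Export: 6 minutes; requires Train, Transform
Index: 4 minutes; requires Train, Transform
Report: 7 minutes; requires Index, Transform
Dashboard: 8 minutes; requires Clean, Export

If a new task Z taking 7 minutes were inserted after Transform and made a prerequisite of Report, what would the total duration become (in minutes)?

31

Originally the data pipeline takes 31 minutes.
With Z inserted, Report now waits for max(Index, Transform, Z).
New critical path: Join→Train→Export→Dashboard = 8+9+6+8 = 31 ⇒ 31 minutes.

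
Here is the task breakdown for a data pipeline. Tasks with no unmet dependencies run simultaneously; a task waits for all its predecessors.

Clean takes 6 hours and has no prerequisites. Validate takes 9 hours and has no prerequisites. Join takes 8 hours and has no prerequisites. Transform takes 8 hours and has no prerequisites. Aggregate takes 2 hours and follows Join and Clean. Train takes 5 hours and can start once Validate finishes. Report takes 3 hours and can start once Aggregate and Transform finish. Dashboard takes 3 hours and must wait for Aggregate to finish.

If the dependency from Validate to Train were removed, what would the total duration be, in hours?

13

Original critical path: Validate→Train = 9+5 = 14 ⇒ 14 hours.
Without Validate→Train, Train's earliest start moves from 9 to 0.
The longest chain is now Join→Aggregate→Report = 8+2+3 = 13, so the schedule takes 13 hours.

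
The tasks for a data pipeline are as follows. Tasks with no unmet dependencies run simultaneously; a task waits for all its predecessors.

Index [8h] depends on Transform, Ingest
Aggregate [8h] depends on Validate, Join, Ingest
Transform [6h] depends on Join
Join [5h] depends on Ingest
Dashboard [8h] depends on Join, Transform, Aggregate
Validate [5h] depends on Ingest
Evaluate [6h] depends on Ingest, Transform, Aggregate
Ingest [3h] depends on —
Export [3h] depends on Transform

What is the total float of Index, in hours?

Critical path: Ingest→Validate→Aggregate→Dashboard = 3+5+8+8 = 24, so the finish is 24 hours.
Longest path through Index: 22 hours (earliest finish 22, latest finish 24).
So Index can slip 24 − 22 = 2 hours.

2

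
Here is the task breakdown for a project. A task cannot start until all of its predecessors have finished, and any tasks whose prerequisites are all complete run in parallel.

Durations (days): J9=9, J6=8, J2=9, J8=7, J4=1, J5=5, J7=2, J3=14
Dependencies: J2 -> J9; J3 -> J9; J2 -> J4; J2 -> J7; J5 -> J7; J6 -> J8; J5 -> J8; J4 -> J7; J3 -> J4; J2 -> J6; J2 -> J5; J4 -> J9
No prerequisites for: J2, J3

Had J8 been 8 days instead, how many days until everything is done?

The binding path is J2→J6→J8 = 9+8+7 = 24; finish at 24 days.
J8 is on the critical path; changing it to 8 makes that path 25 days.
No other chain overtakes it, so the finish is 25 days.

25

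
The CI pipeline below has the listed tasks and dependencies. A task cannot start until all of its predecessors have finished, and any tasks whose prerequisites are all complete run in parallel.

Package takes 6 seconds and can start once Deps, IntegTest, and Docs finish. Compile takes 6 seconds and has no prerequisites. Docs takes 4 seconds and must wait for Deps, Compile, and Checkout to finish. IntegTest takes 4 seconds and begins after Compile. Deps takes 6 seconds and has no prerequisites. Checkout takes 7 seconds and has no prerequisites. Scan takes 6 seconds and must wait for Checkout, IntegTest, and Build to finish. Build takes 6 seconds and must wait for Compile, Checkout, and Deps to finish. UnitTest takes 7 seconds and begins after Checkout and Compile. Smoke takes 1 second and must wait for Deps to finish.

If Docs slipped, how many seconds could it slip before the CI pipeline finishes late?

The longest chain is Checkout→Build→Scan = 7+6+6 = 19; overall finish 19 seconds.
The longest chain containing Docs totals 17 seconds.
So Docs can slip 13 − 11 = 2 seconds.

2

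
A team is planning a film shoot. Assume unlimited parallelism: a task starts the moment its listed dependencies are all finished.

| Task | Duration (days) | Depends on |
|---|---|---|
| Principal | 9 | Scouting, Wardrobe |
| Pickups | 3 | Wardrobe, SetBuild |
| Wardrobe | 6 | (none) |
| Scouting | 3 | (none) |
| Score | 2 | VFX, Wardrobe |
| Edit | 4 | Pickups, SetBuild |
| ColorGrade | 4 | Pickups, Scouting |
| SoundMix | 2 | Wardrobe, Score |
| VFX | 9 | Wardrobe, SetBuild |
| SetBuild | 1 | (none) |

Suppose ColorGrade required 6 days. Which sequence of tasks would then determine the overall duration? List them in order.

Wardrobe, VFX, Score, SoundMix

As given, the longest chain is Wardrobe→VFX→Score→SoundMix = 6+9+2+2 = 19, so the finish is 19 days.
ColorGrade is off the critical path — its longest chain is 13 days, giving 6 of slack.
That remains the longest chain; total 19 days.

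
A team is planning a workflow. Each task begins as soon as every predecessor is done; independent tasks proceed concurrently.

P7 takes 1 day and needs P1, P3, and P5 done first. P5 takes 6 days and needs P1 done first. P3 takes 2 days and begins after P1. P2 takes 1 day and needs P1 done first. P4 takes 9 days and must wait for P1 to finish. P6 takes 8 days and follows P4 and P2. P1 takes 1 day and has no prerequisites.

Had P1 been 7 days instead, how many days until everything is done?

24

As given, the longest chain is P1→P4→P6 = 1+9+8 = 18, so the finish is 18 days.
P1 lies on that path, so at 7 days the path becomes 24 days.
The critical path is still P1→P4→P6; finish is now 24 days.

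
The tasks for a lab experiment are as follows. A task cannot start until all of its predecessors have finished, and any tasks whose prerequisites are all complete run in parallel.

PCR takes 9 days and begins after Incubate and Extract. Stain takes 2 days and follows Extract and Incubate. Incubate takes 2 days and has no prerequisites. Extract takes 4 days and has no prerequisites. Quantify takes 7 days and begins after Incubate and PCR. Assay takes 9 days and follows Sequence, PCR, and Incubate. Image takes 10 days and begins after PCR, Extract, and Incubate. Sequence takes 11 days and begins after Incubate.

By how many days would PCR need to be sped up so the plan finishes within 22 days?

1

Current finish: 23 days; target: 22.
PCR is on every critical path, so each day cut from PCR cuts the finish by one (this holds down to a finish of 22).
Need 23 − 22 = 1 day off PCR → PCR becomes 8 days, finish becomes 22.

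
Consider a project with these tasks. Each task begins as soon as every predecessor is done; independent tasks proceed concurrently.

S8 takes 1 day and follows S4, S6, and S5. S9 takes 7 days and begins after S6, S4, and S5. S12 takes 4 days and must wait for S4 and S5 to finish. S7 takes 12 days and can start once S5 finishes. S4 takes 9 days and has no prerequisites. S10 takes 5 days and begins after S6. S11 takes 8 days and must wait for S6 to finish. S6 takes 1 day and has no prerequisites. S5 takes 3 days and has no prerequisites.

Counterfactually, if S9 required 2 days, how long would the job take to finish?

Actual critical path: S4→S9 = 9+7 = 16 ⇒ 16 days.
Since S9 is critical, the -5 change carries straight to that chain (now 11 days).
New critical path: S5→S7 = 3+12 = 15 ⇒ 15 days.

15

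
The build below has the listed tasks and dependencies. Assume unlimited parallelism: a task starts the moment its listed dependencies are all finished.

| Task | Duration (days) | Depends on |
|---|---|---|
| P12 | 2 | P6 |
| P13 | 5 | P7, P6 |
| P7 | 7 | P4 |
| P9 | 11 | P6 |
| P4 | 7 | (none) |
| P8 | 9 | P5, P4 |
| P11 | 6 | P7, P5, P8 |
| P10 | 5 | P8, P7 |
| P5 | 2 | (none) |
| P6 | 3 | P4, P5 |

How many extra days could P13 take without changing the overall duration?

Critical path: P4→P8→P11 = 7+9+6 = 22, so the finish is 22 days.
The longest chain containing P13 totals 19 days.
So P13 can slip 22 − 19 = 3 days.

3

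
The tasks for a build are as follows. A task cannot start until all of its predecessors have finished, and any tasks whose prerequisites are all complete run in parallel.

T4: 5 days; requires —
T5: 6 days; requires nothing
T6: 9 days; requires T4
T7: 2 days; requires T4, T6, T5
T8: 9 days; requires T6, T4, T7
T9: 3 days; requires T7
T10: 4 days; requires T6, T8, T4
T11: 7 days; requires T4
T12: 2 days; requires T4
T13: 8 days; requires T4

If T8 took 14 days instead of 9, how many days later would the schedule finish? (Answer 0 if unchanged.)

Critical path before the change: T4→T6→T7→T8→T10 = 5+9+2+9+4 = 29 giving 29 days.
T8 lies on that path, so at 14 days the path becomes 34 days.
That remains the longest chain; total 34 days.
Change in finish: 34 − 29 = +5 days.

5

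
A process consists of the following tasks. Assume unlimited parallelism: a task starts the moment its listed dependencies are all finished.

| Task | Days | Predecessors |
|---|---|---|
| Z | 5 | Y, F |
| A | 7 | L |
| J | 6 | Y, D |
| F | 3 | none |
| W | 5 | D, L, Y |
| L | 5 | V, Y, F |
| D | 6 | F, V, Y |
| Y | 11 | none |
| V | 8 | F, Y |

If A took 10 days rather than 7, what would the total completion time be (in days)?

34

Baseline: Y→V→L→A = 11+8+5+7 = 31 → 31 days.
A is on the critical path; changing it to 10 makes that path 34 days.
No other chain overtakes it, so the finish is 34 days.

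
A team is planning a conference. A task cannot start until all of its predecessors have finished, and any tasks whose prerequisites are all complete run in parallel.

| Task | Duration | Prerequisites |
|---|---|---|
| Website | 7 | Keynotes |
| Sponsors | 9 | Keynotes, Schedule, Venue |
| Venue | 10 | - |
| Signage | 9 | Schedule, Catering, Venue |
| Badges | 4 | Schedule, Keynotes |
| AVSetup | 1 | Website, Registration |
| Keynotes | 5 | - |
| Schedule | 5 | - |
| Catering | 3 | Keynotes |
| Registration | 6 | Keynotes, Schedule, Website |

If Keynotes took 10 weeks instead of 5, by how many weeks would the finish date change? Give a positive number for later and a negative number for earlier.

5

Actual critical path: Keynotes→Website→Registration→AVSetup = 5+7+6+1 = 19 ⇒ 19 weeks.
Since Keynotes is critical, the +5 change carries straight to that chain (now 24 weeks).
The critical path is still Keynotes→Website→Registration→AVSetup; finish is now 24 weeks.
Change in finish: 24 − 19 = +5 weeks.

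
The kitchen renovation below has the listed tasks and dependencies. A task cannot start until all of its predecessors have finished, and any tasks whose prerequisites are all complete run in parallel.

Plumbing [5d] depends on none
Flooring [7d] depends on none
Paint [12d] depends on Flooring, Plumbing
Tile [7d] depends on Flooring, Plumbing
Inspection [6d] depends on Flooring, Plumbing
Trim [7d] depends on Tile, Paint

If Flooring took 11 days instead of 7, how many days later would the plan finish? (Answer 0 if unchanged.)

4

As given, the longest chain is Flooring→Paint→Trim = 7+12+7 = 26, so the finish is 26 days.
Flooring is on the critical path; changing it to 11 makes that path 30 days.
The critical path is still Flooring→Paint→Trim; finish is now 30 days.
Change in finish: 30 − 26 = +4 days.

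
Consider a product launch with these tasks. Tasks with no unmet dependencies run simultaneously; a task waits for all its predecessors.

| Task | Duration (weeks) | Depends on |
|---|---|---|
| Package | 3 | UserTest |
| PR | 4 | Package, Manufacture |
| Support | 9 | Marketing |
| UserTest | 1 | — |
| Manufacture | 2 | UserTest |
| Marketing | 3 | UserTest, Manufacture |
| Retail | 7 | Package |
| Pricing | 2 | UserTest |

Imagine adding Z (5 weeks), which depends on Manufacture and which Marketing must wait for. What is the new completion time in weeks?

20

Originally the product launch takes 15 weeks.
With Z inserted, Marketing now waits for max(UserTest, Manufacture, Z).
New critical path: UserTest→Manufacture→Z→Marketing→Support = 1+2+5+3+9 = 20 ⇒ 20 weeks.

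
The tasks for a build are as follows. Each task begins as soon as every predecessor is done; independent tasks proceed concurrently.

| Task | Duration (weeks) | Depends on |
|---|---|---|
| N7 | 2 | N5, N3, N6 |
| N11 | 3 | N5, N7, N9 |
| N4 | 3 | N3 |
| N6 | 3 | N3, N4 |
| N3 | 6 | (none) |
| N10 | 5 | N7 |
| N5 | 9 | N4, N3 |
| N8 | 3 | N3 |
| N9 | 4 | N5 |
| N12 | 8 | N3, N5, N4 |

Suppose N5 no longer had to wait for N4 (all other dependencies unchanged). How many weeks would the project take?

23

Original critical path: N3→N4→N5→N12 = 6+3+9+8 = 26 ⇒ 26 weeks.
Without N4→N5, N5's earliest start moves from 9 to 6.
The longest chain is now N3→N5→N12 = 6+9+8 = 23, so the project takes 23 weeks.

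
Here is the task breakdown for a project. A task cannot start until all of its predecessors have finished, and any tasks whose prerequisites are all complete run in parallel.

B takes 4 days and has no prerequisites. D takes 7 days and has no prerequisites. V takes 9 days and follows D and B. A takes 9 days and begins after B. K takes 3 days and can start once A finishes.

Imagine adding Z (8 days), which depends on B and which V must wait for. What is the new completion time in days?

21

Originally the job takes 16 days.
With Z inserted, V now waits for max(D, B, Z).
New critical path: B→Z→V = 4+8+9 = 21 ⇒ 21 days.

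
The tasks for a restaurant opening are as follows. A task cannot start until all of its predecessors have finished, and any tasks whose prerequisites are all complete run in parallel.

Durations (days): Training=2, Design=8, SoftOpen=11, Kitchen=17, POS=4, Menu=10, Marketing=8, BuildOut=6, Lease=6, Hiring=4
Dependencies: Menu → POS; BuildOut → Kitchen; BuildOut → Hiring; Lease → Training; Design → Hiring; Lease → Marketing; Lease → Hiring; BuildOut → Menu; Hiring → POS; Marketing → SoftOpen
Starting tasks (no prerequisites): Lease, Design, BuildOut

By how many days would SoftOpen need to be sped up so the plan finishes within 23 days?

2

Current finish: 25 days; target: 23.
SoftOpen is on every critical path, so each day cut from SoftOpen cuts the finish by one (this holds down to a finish of 23).
Need 25 − 23 = 2 days off SoftOpen → SoftOpen becomes 9 days, finish becomes 23.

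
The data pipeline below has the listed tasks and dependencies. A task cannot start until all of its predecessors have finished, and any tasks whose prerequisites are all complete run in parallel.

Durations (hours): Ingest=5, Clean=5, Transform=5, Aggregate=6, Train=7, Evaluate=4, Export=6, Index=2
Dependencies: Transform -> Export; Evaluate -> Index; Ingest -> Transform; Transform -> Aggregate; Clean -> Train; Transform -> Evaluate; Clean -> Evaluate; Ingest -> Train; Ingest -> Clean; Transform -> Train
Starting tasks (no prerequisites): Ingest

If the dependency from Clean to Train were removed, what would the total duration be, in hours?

17

Before: longest chain Ingest→Clean→Train = 5+5+7 = 17, finish 17.
Dropping Clean→Train doesn't change Train's earliest start (10); another predecessor still binds.
After: Ingest→Transform→Train = 5+5+7 = 17 → 17 hours.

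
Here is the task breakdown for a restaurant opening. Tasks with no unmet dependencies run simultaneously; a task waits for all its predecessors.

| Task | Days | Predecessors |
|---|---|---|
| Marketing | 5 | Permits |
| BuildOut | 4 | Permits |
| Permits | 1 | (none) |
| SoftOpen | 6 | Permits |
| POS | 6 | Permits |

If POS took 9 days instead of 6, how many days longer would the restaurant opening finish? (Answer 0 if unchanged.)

The binding path is Permits→POS = 1+6 = 7; finish at 7 days.
POS lies on that path, so at 9 days the path becomes 10 days.
That remains the longest chain; total 10 days.
Change in finish: 10 − 7 = +3 days.

3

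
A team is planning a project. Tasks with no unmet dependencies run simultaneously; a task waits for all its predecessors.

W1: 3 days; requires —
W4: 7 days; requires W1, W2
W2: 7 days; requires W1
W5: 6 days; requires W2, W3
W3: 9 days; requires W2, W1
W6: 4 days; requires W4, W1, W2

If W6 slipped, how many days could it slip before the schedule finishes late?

Critical path: W1→W2→W3→W5 = 3+7+9+6 = 25, so the finish is 25 days.
Longest path through W6: 21 days (earliest finish 21, latest finish 25).
Slack of W6 = 21 − 17 = 4 days.

4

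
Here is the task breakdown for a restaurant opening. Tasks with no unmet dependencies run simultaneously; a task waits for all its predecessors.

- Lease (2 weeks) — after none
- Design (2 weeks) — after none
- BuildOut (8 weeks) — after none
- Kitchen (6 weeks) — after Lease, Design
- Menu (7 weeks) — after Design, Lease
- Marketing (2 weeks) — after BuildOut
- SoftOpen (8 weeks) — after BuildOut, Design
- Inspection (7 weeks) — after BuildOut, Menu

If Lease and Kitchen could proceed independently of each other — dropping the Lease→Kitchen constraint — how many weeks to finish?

16

Original critical path: Lease→Menu→Inspection = 2+7+7 = 16 ⇒ 16 weeks.
Dropping Lease→Kitchen doesn't change Kitchen's earliest start (2); another predecessor still binds.
The longest chain is now Lease→Menu→Inspection = 2+7+7 = 16, so the schedule takes 16 weeks.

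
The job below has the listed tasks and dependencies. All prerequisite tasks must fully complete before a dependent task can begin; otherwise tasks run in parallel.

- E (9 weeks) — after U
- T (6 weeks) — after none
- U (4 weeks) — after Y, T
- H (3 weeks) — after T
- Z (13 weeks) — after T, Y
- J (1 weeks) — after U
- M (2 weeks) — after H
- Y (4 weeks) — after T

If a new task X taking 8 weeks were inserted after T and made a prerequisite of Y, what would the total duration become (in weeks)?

Originally the schedule takes 23 weeks.
With X inserted, Y now waits for max(T, X).
New critical path: T→X→Y→U→E = 6+8+4+4+9 = 31 ⇒ 31 weeks.

31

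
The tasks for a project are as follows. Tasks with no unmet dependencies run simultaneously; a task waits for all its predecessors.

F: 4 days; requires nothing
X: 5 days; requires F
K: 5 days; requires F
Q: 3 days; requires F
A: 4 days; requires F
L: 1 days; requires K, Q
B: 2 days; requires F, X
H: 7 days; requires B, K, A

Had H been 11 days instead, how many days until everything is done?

The binding path is F→X→B→H = 4+5+2+7 = 18; finish at 18 days.
H lies on that path, so at 11 days the path becomes 22 days.
No other chain overtakes it, so the finish is 22 days.

22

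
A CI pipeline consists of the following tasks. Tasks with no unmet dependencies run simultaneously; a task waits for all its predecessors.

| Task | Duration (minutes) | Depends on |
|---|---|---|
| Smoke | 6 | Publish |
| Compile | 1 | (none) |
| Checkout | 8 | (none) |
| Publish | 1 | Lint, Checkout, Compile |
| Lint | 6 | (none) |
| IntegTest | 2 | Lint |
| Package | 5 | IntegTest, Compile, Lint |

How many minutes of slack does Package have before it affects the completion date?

2

Critical path: Checkout→Publish→Smoke = 8+1+6 = 15, so the finish is 15 minutes.
Longest path through Package: 13 minutes (earliest finish 13, latest finish 15).
So Package can slip 15 − 13 = 2 minutes.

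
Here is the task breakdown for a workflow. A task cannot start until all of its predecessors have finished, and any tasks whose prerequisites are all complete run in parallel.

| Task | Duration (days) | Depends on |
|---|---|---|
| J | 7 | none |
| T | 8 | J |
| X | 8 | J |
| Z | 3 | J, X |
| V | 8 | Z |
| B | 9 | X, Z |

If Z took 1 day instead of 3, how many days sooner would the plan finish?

2

Actual critical path: J→X→Z→B = 7+8+3+9 = 27 ⇒ 27 days.
Since Z is critical, the -2 change carries straight to that chain (now 25 days).
The critical path is still J→X→Z→B; finish is now 25 days.
Change in finish: 25 − 27 = -2 days.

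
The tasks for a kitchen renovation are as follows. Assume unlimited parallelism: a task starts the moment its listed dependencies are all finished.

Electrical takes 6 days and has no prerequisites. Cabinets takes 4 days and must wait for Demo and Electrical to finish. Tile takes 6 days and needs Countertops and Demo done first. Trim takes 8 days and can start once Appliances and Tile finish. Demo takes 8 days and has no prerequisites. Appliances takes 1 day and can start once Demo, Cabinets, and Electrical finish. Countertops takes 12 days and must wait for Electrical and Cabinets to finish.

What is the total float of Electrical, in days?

2

Critical path: Demo→Cabinets→Countertops→Tile→Trim = 8+4+12+6+8 = 38, so the finish is 38 days.
The longest chain containing Electrical totals 36 days.
Float = 38 − 36 = 2.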